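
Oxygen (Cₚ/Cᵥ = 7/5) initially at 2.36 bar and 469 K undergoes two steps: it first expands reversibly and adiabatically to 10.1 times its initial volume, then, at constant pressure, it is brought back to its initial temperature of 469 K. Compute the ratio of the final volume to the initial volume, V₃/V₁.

Adiabatic step: V₂/V₁ = 10.1; T₂ = T₁·(1/10.1)^(2/5) = 186 K.
Isobaric step: V₃/V₂ = T₃/T₂ = 469/186.
V₃/V₁ = (V₂/V₁)(V₃/V₂) = 10.1 × (469/186) = 25.47.

V₃/V₁ ≈ 25.5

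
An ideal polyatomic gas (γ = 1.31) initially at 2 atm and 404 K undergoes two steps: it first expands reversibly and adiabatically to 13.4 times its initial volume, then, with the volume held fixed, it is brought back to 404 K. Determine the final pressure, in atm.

P₃ ≈ 0.149 atm

Adiabatic step (PV^γ = const): P₂ = 2×(1/13.4)^(1.31) = 0.06676 atm; T₂ = 404×(1/13.4)^(0.31) = 180.7 K.
Isochoric: P₃ = P₂(T₃/T₂) = 0.06676 × (404/180.7) = 0.1493 atm.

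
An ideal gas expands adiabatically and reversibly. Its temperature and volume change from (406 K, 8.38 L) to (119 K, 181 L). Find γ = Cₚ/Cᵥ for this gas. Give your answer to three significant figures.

TV^(γ−1) = const ⇒ γ − 1 = ln(T₂/T₁) / ln(V₁/V₂).
γ = 1 + ln(119/406) / ln(8.38/181) = 1.399.

γ ≈ 1.40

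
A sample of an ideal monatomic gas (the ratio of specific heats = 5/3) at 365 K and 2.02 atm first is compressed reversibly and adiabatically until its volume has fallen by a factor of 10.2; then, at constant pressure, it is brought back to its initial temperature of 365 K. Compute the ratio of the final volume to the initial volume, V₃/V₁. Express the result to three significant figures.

Adiabatic step: V₂/V₁ = 0.09804; T₂ = T₁·10.2^(2/3) = 1717 K.
Isobaric step: V₃/V₂ = T₃/T₂ = 365/1717.
V₃/V₁ = (V₂/V₁)(V₃/V₂) = 0.09804 × (365/1717) = 0.02084.

V₃/V₁ ≈ 0.0208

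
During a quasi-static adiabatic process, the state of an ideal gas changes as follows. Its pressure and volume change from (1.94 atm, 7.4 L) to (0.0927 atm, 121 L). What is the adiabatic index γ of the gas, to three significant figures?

γ ≈ 1.09

PV^γ = const ⇒ γ = ln(P₂/P₁) / ln(V₁/V₂).
γ = ln(0.0927/1.94) / ln(7.4/121) = 1.088.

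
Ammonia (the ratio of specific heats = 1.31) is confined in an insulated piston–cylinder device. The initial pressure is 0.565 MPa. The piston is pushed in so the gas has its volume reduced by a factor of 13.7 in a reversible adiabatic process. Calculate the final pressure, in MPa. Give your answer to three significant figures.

Adiabatic: P₁V₁^γ = P₂V₂^γ ⇒ P₂ = P₁ (V₁/V₂)^γ.
P₂ = 0.565 × 13.7^(1.31) = 17.42 MPa.

P₂ ≈ 17.4 MPa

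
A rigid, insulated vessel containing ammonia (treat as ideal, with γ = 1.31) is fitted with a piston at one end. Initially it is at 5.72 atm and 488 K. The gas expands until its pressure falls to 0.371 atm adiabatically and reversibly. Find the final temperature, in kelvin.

Adiabatic: T₂/T₁ = (P₂/P₁)^((γ−1)/γ).
T₂ = 488 × (0.371/5.72)^(0.237) = 255.4 K.

T₂ ≈ 255 K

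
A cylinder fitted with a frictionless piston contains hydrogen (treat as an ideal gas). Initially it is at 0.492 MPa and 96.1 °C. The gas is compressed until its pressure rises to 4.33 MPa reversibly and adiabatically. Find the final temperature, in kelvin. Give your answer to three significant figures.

Along an adiabat T P^((1−γ)/γ) is constant, so T₂ = T₁ (P₂/P₁)^((γ−1)/γ).
For a diatomic ideal gas γ = 7/5, so (γ−1)/γ = 2/7.
T₁ = 96.1 °C = 369.2 K.
T₂ = 369.2 × (4.33/0.492)^(2/7) = 687.4 K.

T₂ ≈ 687 K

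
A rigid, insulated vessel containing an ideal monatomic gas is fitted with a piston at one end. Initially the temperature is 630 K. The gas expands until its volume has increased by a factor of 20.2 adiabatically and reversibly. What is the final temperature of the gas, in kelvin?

For a reversible adiabat TV^(γ−1) is constant, so T₂ = T₁ (V₁/V₂)^(γ−1).
For a monatomic ideal gas γ = 5/3, so γ−1 = 2/3.
T₂ = 630 × (1/20.2)^(2/3) = 84.94 K.

T₂ ≈ 84.9 K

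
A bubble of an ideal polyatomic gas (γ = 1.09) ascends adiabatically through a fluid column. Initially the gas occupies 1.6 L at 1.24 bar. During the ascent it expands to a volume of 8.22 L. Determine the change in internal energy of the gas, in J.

ΔU ≈ -302 J

P₂ = P₁(V₁/V₂)^γ = 1.24×(1.6/8.22)^(1.09) = 0.2083 bar.
For a reversible adiabat, W_by_gas = (P₁V₁ − P₂V₂)/(γ−1).
W_by = (124000×0.0016 − 20830×0.00822) / (0.09) = 301.9 J.
Q = 0 ⇒ ΔU = −W_by = -301.9 J.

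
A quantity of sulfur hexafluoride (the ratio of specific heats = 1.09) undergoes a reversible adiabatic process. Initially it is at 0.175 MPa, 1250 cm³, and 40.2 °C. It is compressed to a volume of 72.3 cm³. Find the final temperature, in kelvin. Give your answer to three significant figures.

T₂ ≈ 405 K

For a reversible adiabat TV^(γ−1) is constant, so T₂ = T₁ (V₁/V₂)^(γ−1).
T₁ = 40.2 °C = 313.3 K.
T₂ = 313.3 × (1250/72.3)^(0.09) = 405 K.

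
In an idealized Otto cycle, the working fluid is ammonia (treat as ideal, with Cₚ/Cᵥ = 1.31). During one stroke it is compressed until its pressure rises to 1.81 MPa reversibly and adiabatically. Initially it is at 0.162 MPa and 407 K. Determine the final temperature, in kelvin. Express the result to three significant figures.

T₂ ≈ 720 K

Adiabatic: T₂/T₁ = (P₂/P₁)^((γ−1)/γ).
T₂ = 407 × (1.81/0.162)^(0.237) = 720.5 K.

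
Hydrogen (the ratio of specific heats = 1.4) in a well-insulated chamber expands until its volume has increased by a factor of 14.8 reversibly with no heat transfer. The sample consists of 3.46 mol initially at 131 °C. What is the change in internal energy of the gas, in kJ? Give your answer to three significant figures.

ΔU ≈ -19.2 kJ

Adiabatic: T₁V₁^(γ−1) = T₂V₂^(γ−1) ⇒ T₂ = T₁ (V₁/V₂)^(γ−1).
T₁ = 131 °C = 404.1 K.
T₂ = 404.1 × (1/14.8)^(0.4) = 137.5 K.
Q = 0, so ΔU = W_on_gas = nCᵥΔT with Cᵥ = R/(γ−1) = 20.79 J/(mol·K).
ΔU = 3.46 × 20.79 × (137.5 − 404.1) = -19170 J.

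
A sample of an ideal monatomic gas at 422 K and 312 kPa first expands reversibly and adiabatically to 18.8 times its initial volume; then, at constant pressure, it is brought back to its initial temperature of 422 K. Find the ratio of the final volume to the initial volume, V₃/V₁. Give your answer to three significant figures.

For a monatomic ideal gas γ = 5/3.
Adiabatic step: V₂/V₁ = 18.8; T₂ = T₁·(1/18.8)^(2/3) = 59.69 K.
Isobaric step: V₃/V₂ = T₃/T₂ = 422/59.69.
V₃/V₁ = (V₂/V₁)(V₃/V₂) = 18.8 × (422/59.69) = 132.9.

V₃/V₁ ≈ 133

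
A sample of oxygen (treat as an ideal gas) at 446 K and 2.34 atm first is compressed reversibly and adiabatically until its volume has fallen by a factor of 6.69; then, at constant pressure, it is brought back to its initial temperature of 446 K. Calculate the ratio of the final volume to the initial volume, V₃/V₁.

V₃/V₁ ≈ 0.0699

For a diatomic ideal gas γ = 7/5.
Adiabatic step: V₂/V₁ = 0.1495; T₂ = T₁·6.69^(2/5) = 953.9 K.
Isobaric step: V₃/V₂ = T₃/T₂ = 446/953.9.
V₃/V₁ = (V₂/V₁)(V₃/V₂) = 0.1495 × (446/953.9) = 0.06989.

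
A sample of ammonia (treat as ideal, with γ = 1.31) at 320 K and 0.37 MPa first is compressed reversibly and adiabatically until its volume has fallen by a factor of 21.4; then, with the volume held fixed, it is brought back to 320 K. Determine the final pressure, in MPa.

Adiabatic step (PV^γ = const): P₂ = 0.37×21.4^(1.31) = 20.47 MPa; T₂ = 320×21.4^(0.31) = 827.1 K.
Isochoric: P₃ = P₂(T₃/T₂) = 20.47 × (320/827.1) = 7.918 MPa.

P₃ ≈ 7.92 MPa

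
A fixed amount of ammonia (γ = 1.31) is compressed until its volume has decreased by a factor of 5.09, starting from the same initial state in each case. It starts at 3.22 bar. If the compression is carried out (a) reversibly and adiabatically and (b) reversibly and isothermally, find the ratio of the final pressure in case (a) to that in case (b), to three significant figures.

P_adiabatic / P_isothermal ≈ 1.66

Isothermal: P_b = P₁(V₁/V₂) = 3.22×5.09.
Adiabatic: P_a = P₁(V₁/V₂)^γ = 3.22×5.09^(1.31).
P_a/P_b = (V₁/V₂)^(γ−1) = 5.09^(0.31) = 1.656.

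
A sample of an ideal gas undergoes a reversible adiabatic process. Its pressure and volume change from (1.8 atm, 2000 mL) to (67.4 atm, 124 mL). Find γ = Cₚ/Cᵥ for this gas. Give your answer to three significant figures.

γ ≈ 1.30

PV^γ = const ⇒ γ = ln(P₂/P₁) / ln(V₁/V₂).
γ = ln(67.4/1.8) / ln(2000/124) = 1.303.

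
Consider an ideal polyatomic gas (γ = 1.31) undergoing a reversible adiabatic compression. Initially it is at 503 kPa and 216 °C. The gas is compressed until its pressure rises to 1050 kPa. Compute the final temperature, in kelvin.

Along an adiabat T P^((1−γ)/γ) is constant, so T₂ = T₁ (P₂/P₁)^((γ−1)/γ).
T₁ = 216 °C = 489.1 K.
T₂ = 489.1 × (1050/503)^(0.237) = 582.2 K.

T₂ ≈ 582 K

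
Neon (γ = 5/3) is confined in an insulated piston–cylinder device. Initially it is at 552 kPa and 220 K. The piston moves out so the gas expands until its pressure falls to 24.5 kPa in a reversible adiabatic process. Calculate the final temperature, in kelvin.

Along an adiabat T P^((1−γ)/γ) is constant, so T₂ = T₁ (P₂/P₁)^((γ−1)/γ).
T₂ = 220 × (24.5/552)^(2/5) = 63.29 K.

T₂ ≈ 63.3 K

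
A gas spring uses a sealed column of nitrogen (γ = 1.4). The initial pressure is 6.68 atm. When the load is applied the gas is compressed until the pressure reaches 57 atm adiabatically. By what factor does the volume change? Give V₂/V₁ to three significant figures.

V₂/V₁ ≈ 0.216

From PV^γ = const, V₂/V₁ = (P₁/P₂)^(1/γ).
V₂/V₁ = (6.68/57)^(0.714) = 0.2162.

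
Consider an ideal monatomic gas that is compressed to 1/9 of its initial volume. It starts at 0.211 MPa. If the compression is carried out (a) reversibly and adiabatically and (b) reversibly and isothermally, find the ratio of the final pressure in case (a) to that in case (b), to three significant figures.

P_adiabatic / P_isothermal ≈ 4.33

For a monatomic ideal gas γ = 5/3.
Isothermal: P_b = P₁(V₁/V₂) = 0.211×9.
Adiabatic: P_a = P₁(V₁/V₂)^γ = 0.211×9^(5/3).
P_a/P_b = (V₁/V₂)^(γ−1) = 9^(2/3) = 4.327.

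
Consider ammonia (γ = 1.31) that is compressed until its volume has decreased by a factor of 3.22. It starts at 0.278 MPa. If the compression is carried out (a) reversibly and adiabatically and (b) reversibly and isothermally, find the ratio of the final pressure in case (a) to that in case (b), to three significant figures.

P_adiabatic / P_isothermal ≈ 1.44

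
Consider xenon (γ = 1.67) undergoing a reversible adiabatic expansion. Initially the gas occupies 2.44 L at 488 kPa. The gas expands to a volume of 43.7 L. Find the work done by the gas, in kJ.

P₂ = P₁(V₁/V₂)^γ = 488×(2.44/43.7)^(1.67) = 3.942 kPa.
For a reversible adiabat, W_by_gas = (P₁V₁ − P₂V₂)/(γ−1).
W_by = (488000×0.00244 − 3942×0.0437) / (0.67) = 1520 J.

W ≈ 1.52 kJ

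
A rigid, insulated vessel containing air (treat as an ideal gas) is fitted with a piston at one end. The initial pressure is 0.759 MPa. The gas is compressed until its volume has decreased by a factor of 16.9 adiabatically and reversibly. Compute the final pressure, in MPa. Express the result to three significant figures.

Since PV^γ is constant along a reversible adiabat, P₂ = P₁ (V₁/V₂)^γ.
For a diatomic ideal gas γ = 7/5.
P₂ = 0.759 × 16.9^(7/5) = 39.75 MPa.

P₂ ≈ 39.7 MPa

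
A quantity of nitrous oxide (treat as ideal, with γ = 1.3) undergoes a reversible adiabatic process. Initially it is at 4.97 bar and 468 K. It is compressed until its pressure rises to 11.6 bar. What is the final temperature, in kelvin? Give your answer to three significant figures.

T₂ ≈ 569 K

Adiabatic: T₂/T₁ = (P₂/P₁)^((γ−1)/γ).
T₂ = 468 × (11.6/4.97)^(0.231) = 569.1 K.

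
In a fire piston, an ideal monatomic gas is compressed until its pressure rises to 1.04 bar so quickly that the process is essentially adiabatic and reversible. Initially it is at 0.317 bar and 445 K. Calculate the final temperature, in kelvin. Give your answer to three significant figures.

Along an adiabat T P^((1−γ)/γ) is constant, so T₂ = T₁ (P₂/P₁)^((γ−1)/γ).
For a monatomic ideal gas γ = 5/3, so (γ−1)/γ = 2/5.
T₂ = 445 × (1.04/0.317)^(2/5) = 715.7 K.

T₂ ≈ 716 K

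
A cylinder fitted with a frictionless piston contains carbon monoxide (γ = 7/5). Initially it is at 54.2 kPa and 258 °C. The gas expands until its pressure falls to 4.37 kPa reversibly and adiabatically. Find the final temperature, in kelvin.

Adiabatic: T₂/T₁ = (P₂/P₁)^((γ−1)/γ).
T₁ = 258 °C = 531.1 K.
T₂ = 531.1 × (4.37/54.2)^(2/7) = 258.7 K.

T₂ ≈ 259 K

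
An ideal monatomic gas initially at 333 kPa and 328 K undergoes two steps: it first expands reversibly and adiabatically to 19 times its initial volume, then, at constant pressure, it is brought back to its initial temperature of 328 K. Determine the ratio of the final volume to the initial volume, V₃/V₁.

V₃/V₁ ≈ 135

For a monatomic ideal gas γ = 5/3.
Adiabatic step: V₂/V₁ = 19; T₂ = T₁·(1/19)^(2/3) = 46.07 K.
Isobaric step: V₃/V₂ = T₃/T₂ = 328/46.07.
V₃/V₁ = (V₂/V₁)(V₃/V₂) = 19 × (328/46.07) = 135.3.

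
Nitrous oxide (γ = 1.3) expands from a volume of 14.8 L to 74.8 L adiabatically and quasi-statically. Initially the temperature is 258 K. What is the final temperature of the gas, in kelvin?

T₂ ≈ 159 K

Adiabatic: T₁V₁^(γ−1) = T₂V₂^(γ−1) ⇒ T₂ = T₁ (V₁/V₂)^(γ−1).
T₂ = 258 × (14.8/74.8)^(0.3) = 158.7 K.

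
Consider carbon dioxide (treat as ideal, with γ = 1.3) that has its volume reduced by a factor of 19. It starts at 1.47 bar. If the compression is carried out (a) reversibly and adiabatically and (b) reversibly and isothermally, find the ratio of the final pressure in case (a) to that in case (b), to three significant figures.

Isothermal: P_b = P₁(V₁/V₂) = 1.47×19.
Adiabatic: P_a = P₁(V₁/V₂)^γ = 1.47×19^(1.3).
P_a/P_b = (V₁/V₂)^(γ−1) = 19^(0.3) = 2.419.

P_adiabatic / P_isothermal ≈ 2.42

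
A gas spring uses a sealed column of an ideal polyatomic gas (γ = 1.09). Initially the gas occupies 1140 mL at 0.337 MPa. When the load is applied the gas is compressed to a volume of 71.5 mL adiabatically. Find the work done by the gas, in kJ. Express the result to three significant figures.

W ≈ -1.21 kJ

P₂ = P₁(V₁/V₂)^γ = 0.337×(1140/71.5)^(1.09) = 6.894 MPa.
For a reversible adiabat, W_by_gas = (P₁V₁ − P₂V₂)/(γ−1).
W_by = (337000×0.00114 − 6.894×10^6×7.15×10^-5) / (0.09) = -1208 J.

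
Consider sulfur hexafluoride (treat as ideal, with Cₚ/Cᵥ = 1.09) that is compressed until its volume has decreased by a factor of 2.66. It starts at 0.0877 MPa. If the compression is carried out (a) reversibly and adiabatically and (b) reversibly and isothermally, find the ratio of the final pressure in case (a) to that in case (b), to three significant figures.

P_adiabatic / P_isothermal ≈ 1.09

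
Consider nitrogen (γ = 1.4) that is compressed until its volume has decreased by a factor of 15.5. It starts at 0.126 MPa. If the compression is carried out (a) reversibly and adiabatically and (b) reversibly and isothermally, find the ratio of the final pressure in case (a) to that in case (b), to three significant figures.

P_adiabatic / P_isothermal ≈ 2.99

Isothermal: P_b = P₁(V₁/V₂) = 0.126×15.5.
Adiabatic: P_a = P₁(V₁/V₂)^γ = 0.126×15.5^(1.4).
P_a/P_b = (V₁/V₂)^(γ−1) = 15.5^(0.4) = 2.993.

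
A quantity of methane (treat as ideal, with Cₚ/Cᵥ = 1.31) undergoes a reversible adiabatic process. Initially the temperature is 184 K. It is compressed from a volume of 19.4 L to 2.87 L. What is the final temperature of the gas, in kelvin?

T₂ ≈ 333 K

For a reversible adiabat TV^(γ−1) is constant, so T₂ = T₁ (V₁/V₂)^(γ−1).
T₂ = 184 × (19.4/2.87)^(0.31) = 332.7 K.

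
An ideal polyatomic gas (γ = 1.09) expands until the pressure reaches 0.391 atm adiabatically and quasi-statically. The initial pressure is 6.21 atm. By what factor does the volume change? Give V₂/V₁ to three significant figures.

From PV^γ = const, V₂/V₁ = (P₁/P₂)^(1/γ).
V₂/V₁ = (6.21/0.391)^(0.917) = 12.64.

V₂/V₁ ≈ 12.6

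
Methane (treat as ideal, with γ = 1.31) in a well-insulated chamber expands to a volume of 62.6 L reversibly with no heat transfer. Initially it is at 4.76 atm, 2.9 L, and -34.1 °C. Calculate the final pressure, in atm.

P₂ ≈ 0.0851 atm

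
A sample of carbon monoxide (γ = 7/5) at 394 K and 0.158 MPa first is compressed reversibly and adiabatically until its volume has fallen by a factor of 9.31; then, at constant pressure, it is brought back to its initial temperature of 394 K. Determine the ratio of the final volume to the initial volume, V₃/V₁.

Adiabatic step: V₂/V₁ = 0.1074; T₂ = T₁·9.31^(2/5) = 961.8 K.
Isobaric step: V₃/V₂ = T₃/T₂ = 394/961.8.
V₃/V₁ = (V₂/V₁)(V₃/V₂) = 0.1074 × (394/961.8) = 0.044.

V₃/V₁ ≈ 0.0440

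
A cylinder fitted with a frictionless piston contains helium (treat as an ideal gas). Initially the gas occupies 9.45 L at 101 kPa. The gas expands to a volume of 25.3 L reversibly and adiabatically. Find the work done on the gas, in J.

γ = 5/3 for a monatomic ideal gas.
P₂ = P₁(V₁/V₂)^γ = 101×(9.45/25.3)^(5/3) = 19.57 kPa.
For a reversible adiabat, W_by_gas = (P₁V₁ − P₂V₂)/(γ−1).
W_by = (101000×0.00945 − 19570×0.0253) / (2/3) = 689.1 J.
W_on_gas = −W_by = -689.1 J.

W ≈ -689 J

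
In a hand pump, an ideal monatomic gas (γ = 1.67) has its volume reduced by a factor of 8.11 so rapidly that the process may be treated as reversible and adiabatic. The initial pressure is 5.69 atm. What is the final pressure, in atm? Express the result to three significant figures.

P₂ ≈ 188 atm

Adiabatic: P₁V₁^γ = P₂V₂^γ ⇒ P₂ = P₁ (V₁/V₂)^γ.
P₂ = 5.69 × 8.11^(1.67) = 187.6 atm.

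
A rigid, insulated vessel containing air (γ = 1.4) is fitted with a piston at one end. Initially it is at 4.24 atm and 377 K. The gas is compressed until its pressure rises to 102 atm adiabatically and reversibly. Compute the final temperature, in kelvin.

Adiabatic: T₂/T₁ = (P₂/P₁)^((γ−1)/γ).
T₂ = 377 × (102/4.24)^(0.286) = 935.4 K.

T₂ ≈ 935 K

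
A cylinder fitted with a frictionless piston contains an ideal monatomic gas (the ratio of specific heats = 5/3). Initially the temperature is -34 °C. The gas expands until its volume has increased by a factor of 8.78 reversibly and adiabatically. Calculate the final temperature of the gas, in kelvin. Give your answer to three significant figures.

Adiabatic: T₁V₁^(γ−1) = T₂V₂^(γ−1) ⇒ T₂ = T₁ (V₁/V₂)^(γ−1).
T₁ = -34 °C = 239.1 K.
T₂ = 239.1 × (1/8.78)^(2/3) = 56.19 K.

T₂ ≈ 56.2 K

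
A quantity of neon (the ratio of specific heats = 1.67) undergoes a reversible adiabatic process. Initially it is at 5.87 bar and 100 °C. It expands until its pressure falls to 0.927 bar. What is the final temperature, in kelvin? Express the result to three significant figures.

Along an adiabat T P^((1−γ)/γ) is constant, so T₂ = T₁ (P₂/P₁)^((γ−1)/γ).
T₁ = 100 °C = 373.1 K.
T₂ = 373.1 × (0.927/5.87)^(0.401) = 178 K.

T₂ ≈ 178 K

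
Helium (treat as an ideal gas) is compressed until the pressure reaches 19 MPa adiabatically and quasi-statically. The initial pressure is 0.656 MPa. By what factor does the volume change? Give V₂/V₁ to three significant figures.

V₂/V₁ ≈ 0.133

From PV^γ = const, V₂/V₁ = (P₁/P₂)^(1/γ).
For a monatomic ideal gas γ = 5/3.
V₂/V₁ = (0.656/19)^(3/5) = 0.1327.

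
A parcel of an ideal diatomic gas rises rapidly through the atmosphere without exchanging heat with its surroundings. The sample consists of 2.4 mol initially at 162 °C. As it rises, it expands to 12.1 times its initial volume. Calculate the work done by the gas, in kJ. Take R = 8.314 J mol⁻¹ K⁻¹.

Adiabatic: T₁V₁^(γ−1) = T₂V₂^(γ−1) ⇒ T₂ = T₁ (V₁/V₂)^(γ−1).
γ = 7/5 for a diatomic ideal gas, so γ−1 = 2/5.
T₁ = 162 °C = 435.1 K.
T₂ = 435.1 × (1/12.1)^(2/5) = 160.5 K.
Q = 0, so ΔU = W_on_gas = nCᵥΔT with Cᵥ = R/(γ−1) = 20.79 J/(mol·K).
ΔU = 2.4 × 20.79 × (160.5 − 435.1) = -13700 J.
Work done by the gas = −ΔU = 13700 J.

W ≈ 13.7 kJ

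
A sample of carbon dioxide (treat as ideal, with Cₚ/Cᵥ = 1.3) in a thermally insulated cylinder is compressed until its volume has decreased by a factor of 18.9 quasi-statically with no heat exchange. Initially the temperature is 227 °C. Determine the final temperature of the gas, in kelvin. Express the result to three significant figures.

T₂ ≈ 1210 K

For a reversible adiabat TV^(γ−1) is constant, so T₂ = T₁ (V₁/V₂)^(γ−1).
T₁ = 227 °C = 500.1 K.
T₂ = 500.1 × 18.9^(0.3) = 1208 K.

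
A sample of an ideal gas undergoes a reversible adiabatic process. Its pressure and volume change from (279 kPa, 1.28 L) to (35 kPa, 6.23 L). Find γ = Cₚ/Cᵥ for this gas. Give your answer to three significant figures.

PV^γ = const ⇒ γ = ln(P₂/P₁) / ln(V₁/V₂).
γ = ln(35/279) / ln(1.28/6.23) = 1.312.

γ ≈ 1.31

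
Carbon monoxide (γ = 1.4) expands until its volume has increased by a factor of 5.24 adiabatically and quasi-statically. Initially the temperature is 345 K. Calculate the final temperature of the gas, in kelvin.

For a reversible adiabat TV^(γ−1) is constant, so T₂ = T₁ (V₁/V₂)^(γ−1).
T₂ = 345 × (1/5.24)^(0.4) = 177.9 K.

T₂ ≈ 178 K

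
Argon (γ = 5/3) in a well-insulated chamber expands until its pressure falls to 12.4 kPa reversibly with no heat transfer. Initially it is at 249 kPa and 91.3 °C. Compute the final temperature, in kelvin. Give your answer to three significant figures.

Adiabatic: T₂/T₁ = (P₂/P₁)^((γ−1)/γ).
T₁ = 91.3 °C = 364.4 K.
T₂ = 364.4 × (12.4/249)^(2/5) = 109.8 K.

T₂ ≈ 110 K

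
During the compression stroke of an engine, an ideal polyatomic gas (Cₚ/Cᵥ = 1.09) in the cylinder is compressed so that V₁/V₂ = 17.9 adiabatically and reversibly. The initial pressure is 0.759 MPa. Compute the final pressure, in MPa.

Adiabatic: P₁V₁^γ = P₂V₂^γ ⇒ P₂ = P₁ (V₁/V₂)^γ.
P₂ = 0.759 × 17.9^(1.09) = 17.61 MPa.

P₂ ≈ 17.6 MPa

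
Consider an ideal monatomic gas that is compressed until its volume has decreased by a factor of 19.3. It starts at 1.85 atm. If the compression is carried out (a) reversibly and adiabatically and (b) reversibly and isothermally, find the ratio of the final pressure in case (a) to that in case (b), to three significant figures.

For a monatomic ideal gas γ = 5/3.
Isothermal: P_b = P₁(V₁/V₂) = 1.85×19.3.
Adiabatic: P_a = P₁(V₁/V₂)^γ = 1.85×19.3^(5/3).
P_a/P_b = (V₁/V₂)^(γ−1) = 19.3^(2/3) = 7.195.

P_adiabatic / P_isothermal ≈ 7.20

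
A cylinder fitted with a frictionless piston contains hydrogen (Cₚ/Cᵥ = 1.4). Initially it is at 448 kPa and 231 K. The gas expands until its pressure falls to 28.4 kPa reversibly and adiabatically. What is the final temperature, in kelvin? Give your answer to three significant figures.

Along an adiabat T P^((1−γ)/γ) is constant, so T₂ = T₁ (P₂/P₁)^((γ−1)/γ).
T₂ = 231 × (28.4/448)^(0.286) = 105 K.

T₂ ≈ 105 K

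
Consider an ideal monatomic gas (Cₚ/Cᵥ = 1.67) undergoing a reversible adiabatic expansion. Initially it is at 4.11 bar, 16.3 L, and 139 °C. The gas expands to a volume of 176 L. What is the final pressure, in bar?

P₂ ≈ 0.0773 bar

Since PV^γ is constant along a reversible adiabat, P₂ = P₁ (V₁/V₂)^γ.
P₂ = 4.11 × (16.3/176)^(1.67) = 0.0773 bar.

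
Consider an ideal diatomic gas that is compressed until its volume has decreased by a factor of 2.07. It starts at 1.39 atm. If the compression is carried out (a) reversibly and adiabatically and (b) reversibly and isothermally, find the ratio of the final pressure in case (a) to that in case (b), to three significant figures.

P_adiabatic / P_isothermal ≈ 1.34

For a diatomic ideal gas γ = 7/5.
Isothermal: P_b = P₁(V₁/V₂) = 1.39×2.07.
Adiabatic: P_a = P₁(V₁/V₂)^γ = 1.39×2.07^(7/5).
P_a/P_b = (V₁/V₂)^(γ−1) = 2.07^(2/5) = 1.338.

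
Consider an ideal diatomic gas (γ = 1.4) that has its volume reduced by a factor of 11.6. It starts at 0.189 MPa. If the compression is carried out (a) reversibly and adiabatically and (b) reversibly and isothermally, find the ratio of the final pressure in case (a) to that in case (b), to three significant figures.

P_adiabatic / P_isothermal ≈ 2.67

Isothermal: P_b = P₁(V₁/V₂) = 0.189×11.6.
Adiabatic: P_a = P₁(V₁/V₂)^γ = 0.189×11.6^(1.4).
P_a/P_b = (V₁/V₂)^(γ−1) = 11.6^(0.4) = 2.666.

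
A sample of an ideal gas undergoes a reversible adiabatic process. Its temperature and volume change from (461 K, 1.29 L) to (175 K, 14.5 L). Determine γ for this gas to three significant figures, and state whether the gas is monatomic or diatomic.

γ ≈ 1.40; diatomic

TV^(γ−1) = const ⇒ γ − 1 = ln(T₂/T₁) / ln(V₁/V₂).
γ = 1 + ln(175/461) / ln(1.29/14.5) = 1.4.
γ ≈ 1.40 is close to 7/5, so the gas is diatomic.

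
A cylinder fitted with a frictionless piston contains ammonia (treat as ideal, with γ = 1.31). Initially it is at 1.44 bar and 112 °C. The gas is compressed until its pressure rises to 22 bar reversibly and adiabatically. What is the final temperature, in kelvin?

T₂ ≈ 734 K

Along an adiabat T P^((1−γ)/γ) is constant, so T₂ = T₁ (P₂/P₁)^((γ−1)/γ).
T₁ = 112 °C = 385.1 K.
T₂ = 385.1 × (22/1.44)^(0.237) = 734.2 K.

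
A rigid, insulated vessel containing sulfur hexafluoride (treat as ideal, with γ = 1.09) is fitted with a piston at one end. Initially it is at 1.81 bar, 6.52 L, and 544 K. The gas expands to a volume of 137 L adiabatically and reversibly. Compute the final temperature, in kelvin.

Adiabatic: T₁V₁^(γ−1) = T₂V₂^(γ−1) ⇒ T₂ = T₁ (V₁/V₂)^(γ−1).
T₂ = 544 × (6.52/137)^(0.09) = 413.6 K.

T₂ ≈ 414 K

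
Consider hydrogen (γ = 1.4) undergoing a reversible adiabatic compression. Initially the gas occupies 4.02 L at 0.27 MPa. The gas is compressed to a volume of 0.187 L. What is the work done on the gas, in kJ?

W ≈ 6.54 kJ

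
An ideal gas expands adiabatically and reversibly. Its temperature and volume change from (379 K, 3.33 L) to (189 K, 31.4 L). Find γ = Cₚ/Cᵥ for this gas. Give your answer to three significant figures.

γ ≈ 1.31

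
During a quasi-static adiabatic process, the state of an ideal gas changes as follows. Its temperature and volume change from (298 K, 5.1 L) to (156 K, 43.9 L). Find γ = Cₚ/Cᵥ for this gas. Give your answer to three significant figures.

γ ≈ 1.30

TV^(γ−1) = const ⇒ γ − 1 = ln(T₂/T₁) / ln(V₁/V₂).
γ = 1 + ln(156/298) / ln(5.1/43.9) = 1.301.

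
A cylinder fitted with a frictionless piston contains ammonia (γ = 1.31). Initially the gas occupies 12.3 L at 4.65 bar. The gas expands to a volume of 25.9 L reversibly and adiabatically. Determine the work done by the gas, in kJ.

W ≈ 3.80 kJ

P₂ = P₁(V₁/V₂)^γ = 4.65×(12.3/25.9)^(1.31) = 1.753 bar.
For a reversible adiabat, W_by_gas = (P₁V₁ − P₂V₂)/(γ−1).
W_by = (465000×0.0123 − 175300×0.0259) / (0.31) = 3803 J.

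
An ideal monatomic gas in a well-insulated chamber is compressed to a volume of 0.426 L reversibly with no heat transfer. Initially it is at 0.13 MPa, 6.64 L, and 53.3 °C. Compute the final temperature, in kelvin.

For a reversible adiabat TV^(γ−1) is constant, so T₂ = T₁ (V₁/V₂)^(γ−1).
γ = 5/3 for a monatomic ideal gas.
T₁ = 53.3 °C = 326.4 K.
T₂ = 326.4 × (6.64/0.426)^(2/3) = 2037 K.

T₂ ≈ 2040 K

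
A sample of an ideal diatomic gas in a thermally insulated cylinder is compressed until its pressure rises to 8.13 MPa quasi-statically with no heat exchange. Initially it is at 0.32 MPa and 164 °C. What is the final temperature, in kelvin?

Along an adiabat T P^((1−γ)/γ) is constant, so T₂ = T₁ (P₂/P₁)^((γ−1)/γ).
For a diatomic ideal gas γ = 7/5, so (γ−1)/γ = 2/7.
T₁ = 164 °C = 437.1 K.
T₂ = 437.1 × (8.13/0.32)^(2/7) = 1102 K.

T₂ ≈ 1100 K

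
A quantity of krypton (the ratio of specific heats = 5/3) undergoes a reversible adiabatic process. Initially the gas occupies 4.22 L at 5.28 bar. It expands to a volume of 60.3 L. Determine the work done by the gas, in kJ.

W ≈ 2.77 kJ

P₂ = P₁(V₁/V₂)^γ = 5.28×(4.22/60.3)^(5/3) = 0.06275 bar.
For a reversible adiabat, W_by_gas = (P₁V₁ − P₂V₂)/(γ−1).
W_by = (528000×0.00422 − 6275×0.0603) / (2/3) = 2775 J.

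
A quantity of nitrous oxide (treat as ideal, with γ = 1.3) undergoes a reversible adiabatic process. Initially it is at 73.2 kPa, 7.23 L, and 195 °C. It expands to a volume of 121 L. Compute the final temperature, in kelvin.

For a reversible adiabat TV^(γ−1) is constant, so T₂ = T₁ (V₁/V₂)^(γ−1).
T₁ = 195 °C = 468.1 K.
T₂ = 468.1 × (7.23/121)^(0.3) = 201 K.

T₂ ≈ 201 K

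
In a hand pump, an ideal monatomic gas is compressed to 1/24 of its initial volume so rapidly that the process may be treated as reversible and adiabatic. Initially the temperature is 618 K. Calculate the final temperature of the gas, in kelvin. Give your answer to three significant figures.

For a reversible adiabat TV^(γ−1) is constant, so T₂ = T₁ (V₁/V₂)^(γ−1).
For a monatomic ideal gas γ = 5/3, so γ−1 = 2/3.
T₂ = 618 × 24^(2/3) = 5142 K.

T₂ ≈ 5140 K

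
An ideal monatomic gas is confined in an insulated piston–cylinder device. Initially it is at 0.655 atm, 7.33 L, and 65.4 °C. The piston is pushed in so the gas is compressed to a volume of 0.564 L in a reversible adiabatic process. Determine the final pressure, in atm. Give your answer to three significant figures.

Adiabatic: P₁V₁^γ = P₂V₂^γ ⇒ P₂ = P₁ (V₁/V₂)^γ.
γ = 5/3 for a monatomic ideal gas.
P₂ = 0.655 × (7.33/0.564)^(5/3) = 47.06 atm.

P₂ ≈ 47.1 atm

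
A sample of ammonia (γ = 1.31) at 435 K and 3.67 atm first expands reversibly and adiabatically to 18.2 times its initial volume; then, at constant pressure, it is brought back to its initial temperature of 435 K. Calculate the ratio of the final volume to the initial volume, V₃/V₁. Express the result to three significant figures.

V₃/V₁ ≈ 44.7

Adiabatic step: V₂/V₁ = 18.2; T₂ = T₁·(1/18.2)^(0.31) = 177 K.
Isobaric step: V₃/V₂ = T₃/T₂ = 435/177.
V₃/V₁ = (V₂/V₁)(V₃/V₂) = 18.2 × (435/177) = 44.74.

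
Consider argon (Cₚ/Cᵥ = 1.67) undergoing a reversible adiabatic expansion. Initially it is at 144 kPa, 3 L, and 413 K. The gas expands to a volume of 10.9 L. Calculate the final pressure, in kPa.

Since PV^γ is constant along a reversible adiabat, P₂ = P₁ (V₁/V₂)^γ.
P₂ = 144 × (3/10.9)^(1.67) = 16.7 kPa.

P₂ ≈ 16.7 kPa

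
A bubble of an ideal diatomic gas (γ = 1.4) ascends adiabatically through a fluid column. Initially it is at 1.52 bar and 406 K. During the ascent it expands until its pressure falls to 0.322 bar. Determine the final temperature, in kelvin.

T₂ ≈ 261 K

Along an adiabat T P^((1−γ)/γ) is constant, so T₂ = T₁ (P₂/P₁)^((γ−1)/γ).
T₂ = 406 × (0.322/1.52)^(0.286) = 260.6 K.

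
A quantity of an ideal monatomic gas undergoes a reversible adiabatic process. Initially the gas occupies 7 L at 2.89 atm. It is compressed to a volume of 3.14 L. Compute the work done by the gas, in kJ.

W ≈ -2.17 kJ

γ = 5/3 for a monatomic ideal gas.
P₂ = P₁(V₁/V₂)^γ = 2.89×(7/3.14)^(5/3) = 10.99 atm.
For a reversible adiabat, W_by_gas = (P₁V₁ − P₂V₂)/(γ−1).
W_by = (292800×0.007 − 1.114×10^6×0.00314) / (2/3) = -2172 J.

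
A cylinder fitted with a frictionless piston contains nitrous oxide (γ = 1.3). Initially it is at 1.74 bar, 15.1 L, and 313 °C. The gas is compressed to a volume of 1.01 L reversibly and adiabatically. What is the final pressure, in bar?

P₂ ≈ 58.6 bar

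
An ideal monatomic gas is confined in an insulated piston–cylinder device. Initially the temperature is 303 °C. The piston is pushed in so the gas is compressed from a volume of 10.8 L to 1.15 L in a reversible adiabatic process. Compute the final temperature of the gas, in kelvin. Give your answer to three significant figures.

T₂ ≈ 2560 K

Adiabatic: T₁V₁^(γ−1) = T₂V₂^(γ−1) ⇒ T₂ = T₁ (V₁/V₂)^(γ−1).
For a monatomic ideal gas γ = 5/3, so γ−1 = 2/3.
T₁ = 303 °C = 576.1 K.
T₂ = 576.1 × (10.8/1.15)^(2/3) = 2565 K.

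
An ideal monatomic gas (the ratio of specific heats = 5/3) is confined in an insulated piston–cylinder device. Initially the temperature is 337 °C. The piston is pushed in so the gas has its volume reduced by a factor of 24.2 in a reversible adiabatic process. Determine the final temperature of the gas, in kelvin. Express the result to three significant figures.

T₂ ≈ 5100 K

For a reversible adiabat TV^(γ−1) is constant, so T₂ = T₁ (V₁/V₂)^(γ−1).
T₁ = 337 °C = 610.1 K.
T₂ = 610.1 × 24.2^(2/3) = 5105 K.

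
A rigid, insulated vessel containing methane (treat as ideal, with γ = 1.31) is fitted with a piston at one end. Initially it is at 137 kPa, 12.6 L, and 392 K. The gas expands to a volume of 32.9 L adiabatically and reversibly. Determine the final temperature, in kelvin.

For a reversible adiabat TV^(γ−1) is constant, so T₂ = T₁ (V₁/V₂)^(γ−1).
T₂ = 392 × (12.6/32.9)^(0.31) = 291.1 K.

T₂ ≈ 291 K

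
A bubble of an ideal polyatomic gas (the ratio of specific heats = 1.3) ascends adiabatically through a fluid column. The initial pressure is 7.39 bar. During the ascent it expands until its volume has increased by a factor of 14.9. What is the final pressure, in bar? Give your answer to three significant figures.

P₂ ≈ 0.221 bar

Adiabatic: P₁V₁^γ = P₂V₂^γ ⇒ P₂ = P₁ (V₁/V₂)^γ.
P₂ = 7.39 × (1/14.9)^(1.3) = 0.2205 bar.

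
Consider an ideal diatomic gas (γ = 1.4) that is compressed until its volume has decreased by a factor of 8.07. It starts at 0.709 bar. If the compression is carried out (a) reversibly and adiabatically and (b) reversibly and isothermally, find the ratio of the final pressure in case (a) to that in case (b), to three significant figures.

P_adiabatic / P_isothermal ≈ 2.31

Isothermal: P_b = P₁(V₁/V₂) = 0.709×8.07.
Adiabatic: P_a = P₁(V₁/V₂)^γ = 0.709×8.07^(1.4).
P_a/P_b = (V₁/V₂)^(γ−1) = 8.07^(0.4) = 2.305.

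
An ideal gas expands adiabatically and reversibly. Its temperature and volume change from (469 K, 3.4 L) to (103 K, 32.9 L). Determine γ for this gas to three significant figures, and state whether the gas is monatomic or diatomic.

γ ≈ 1.67; monatomic

TV^(γ−1) = const ⇒ γ − 1 = ln(T₂/T₁) / ln(V₁/V₂).
γ = 1 + ln(103/469) / ln(3.4/32.9) = 1.668.
γ ≈ 1.67 is close to 5/3, so the gas is monatomic.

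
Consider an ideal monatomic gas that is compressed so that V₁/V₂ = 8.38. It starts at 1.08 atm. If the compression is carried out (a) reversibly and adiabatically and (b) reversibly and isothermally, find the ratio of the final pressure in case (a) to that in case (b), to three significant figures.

For a monatomic ideal gas γ = 5/3.
Isothermal: P_b = P₁(V₁/V₂) = 1.08×8.38.
Adiabatic: P_a = P₁(V₁/V₂)^γ = 1.08×8.38^(5/3).
P_a/P_b = (V₁/V₂)^(γ−1) = 8.38^(2/3) = 4.126.

P_adiabatic / P_isothermal ≈ 4.13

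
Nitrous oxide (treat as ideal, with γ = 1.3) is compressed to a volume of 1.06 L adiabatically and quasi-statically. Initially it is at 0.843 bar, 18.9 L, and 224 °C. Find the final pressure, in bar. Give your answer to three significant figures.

P₂ ≈ 35.7 bar

Since PV^γ is constant along a reversible adiabat, P₂ = P₁ (V₁/V₂)^γ.
P₂ = 0.843 × (18.9/1.06)^(1.3) = 35.67 bar.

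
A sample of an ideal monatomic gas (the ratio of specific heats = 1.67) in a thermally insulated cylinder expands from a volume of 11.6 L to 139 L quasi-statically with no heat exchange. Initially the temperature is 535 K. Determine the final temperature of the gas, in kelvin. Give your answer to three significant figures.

For a reversible adiabat TV^(γ−1) is constant, so T₂ = T₁ (V₁/V₂)^(γ−1).
T₂ = 535 × (11.6/139)^(0.67) = 101.3 K.

T₂ ≈ 101 K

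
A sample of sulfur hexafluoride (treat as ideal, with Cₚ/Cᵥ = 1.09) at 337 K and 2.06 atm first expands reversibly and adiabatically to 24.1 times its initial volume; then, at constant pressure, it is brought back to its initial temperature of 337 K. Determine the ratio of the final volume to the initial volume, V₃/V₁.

Adiabatic step: V₂/V₁ = 24.1; T₂ = T₁·(1/24.1)^(0.09) = 253.1 K.
Isobaric step: V₃/V₂ = T₃/T₂ = 337/253.1.
V₃/V₁ = (V₂/V₁)(V₃/V₂) = 24.1 × (337/253.1) = 32.09.

V₃/V₁ ≈ 32.1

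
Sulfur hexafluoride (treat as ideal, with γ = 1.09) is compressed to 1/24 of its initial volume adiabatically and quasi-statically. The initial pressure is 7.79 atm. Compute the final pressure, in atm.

P₂ ≈ 249 atm

Adiabatic: P₁V₁^γ = P₂V₂^γ ⇒ P₂ = P₁ (V₁/V₂)^γ.
P₂ = 7.79 × 24^(1.09) = 248.9 atm.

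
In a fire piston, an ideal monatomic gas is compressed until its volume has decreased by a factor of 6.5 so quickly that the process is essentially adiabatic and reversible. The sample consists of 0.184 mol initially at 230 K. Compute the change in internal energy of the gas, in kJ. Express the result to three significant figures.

Adiabatic: T₁V₁^(γ−1) = T₂V₂^(γ−1) ⇒ T₂ = T₁ (V₁/V₂)^(γ−1).
γ = 5/3 for a monatomic ideal gas, so γ−1 = 2/3.
T₂ = 230 × 6.5^(2/3) = 801.1 K.
Q = 0, so ΔU = W_on_gas = nCᵥΔT with Cᵥ = R/(γ−1) = 12.47 J/(mol·K).
ΔU = 0.184 × 12.47 × (801.1 − 230) = 1310 J.

ΔU ≈ 1.31 kJ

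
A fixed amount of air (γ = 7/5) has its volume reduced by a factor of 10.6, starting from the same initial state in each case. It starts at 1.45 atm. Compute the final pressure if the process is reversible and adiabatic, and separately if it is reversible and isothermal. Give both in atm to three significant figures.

adiabatic: 39.5 atm; isothermal: 15.4 atm

Isothermal: P₂ = P₁(V₁/V₂) = 1.45×10.6 = 15.37 atm.
Adiabatic: P₂ = P₁(V₁/V₂)^γ = 1.45×10.6^(7/5) = 39.52 atm.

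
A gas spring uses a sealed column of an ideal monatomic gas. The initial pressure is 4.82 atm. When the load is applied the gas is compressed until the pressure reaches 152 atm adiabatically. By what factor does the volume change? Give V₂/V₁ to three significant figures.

From PV^γ = const, V₂/V₁ = (P₁/P₂)^(1/γ).
For a monatomic ideal gas γ = 5/3.
V₂/V₁ = (4.82/152)^(3/5) = 0.1261.

V₂/V₁ ≈ 0.126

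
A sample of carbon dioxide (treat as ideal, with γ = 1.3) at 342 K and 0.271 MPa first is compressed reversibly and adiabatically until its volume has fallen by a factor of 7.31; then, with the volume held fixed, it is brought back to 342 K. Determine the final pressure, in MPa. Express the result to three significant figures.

Adiabatic step (PV^γ = const): P₂ = 0.271×7.31^(1.3) = 3.598 MPa; T₂ = 342×7.31^(0.3) = 621.2 K.
Isochoric: P₃ = P₂(T₃/T₂) = 3.598 × (342/621.2) = 1.981 MPa.

P₃ ≈ 1.98 MPa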